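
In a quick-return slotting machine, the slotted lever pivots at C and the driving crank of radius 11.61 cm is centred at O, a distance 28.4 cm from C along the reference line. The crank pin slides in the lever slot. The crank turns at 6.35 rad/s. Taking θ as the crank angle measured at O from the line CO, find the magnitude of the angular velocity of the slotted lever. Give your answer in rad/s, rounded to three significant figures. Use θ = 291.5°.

1.37

ω = 6.35 rad/s
Crank pin A relative to C: A = (d + r cosθ, r sinθ); lever angle φ = atan2(r sinθ, d + r cosθ).
Differentiating tanφ: φ̇ = rω(d cosθ + r)/(d² + r² + 2dr cosθ).
d² + r² + 2dr cosθ = |CA|² = 0.118304 m²;  d cosθ + r = +0.22019 m.
|ω_lever| = |0.1161·6.35·+0.22019| / 0.118304 = 1.3721 rad/s.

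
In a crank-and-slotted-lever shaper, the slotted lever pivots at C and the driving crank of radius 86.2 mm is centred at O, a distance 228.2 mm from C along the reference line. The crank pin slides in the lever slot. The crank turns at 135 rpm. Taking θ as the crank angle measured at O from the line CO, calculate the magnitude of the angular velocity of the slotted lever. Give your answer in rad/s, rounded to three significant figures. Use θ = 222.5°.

ω = 14.14 rad/s (from 135 rpm).
Crank pin A relative to C: A = (d + r cosθ, r sinθ); lever angle φ = atan2(r sinθ, d + r cosθ).
Differentiating tanφ: φ̇ = rω(d cosθ + r)/(d² + r² + 2dr cosθ).
d² + r² + 2dr cosθ = |CA|² = 0.0305 m²;  d cosθ + r = -0.082047 m.
|ω_lever| = |0.0862·14.14·-0.082047| / 0.0305 = 3.2782 rad/s.

3.28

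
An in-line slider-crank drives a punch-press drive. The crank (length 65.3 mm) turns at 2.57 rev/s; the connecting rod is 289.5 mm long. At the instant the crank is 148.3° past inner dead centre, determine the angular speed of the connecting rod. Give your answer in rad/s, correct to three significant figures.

ω = 16.15 rad/s (converted from 2.57 rev/s).
The rod makes angle φ with the slider axis where L sinφ = r sinθ; differentiating, L cosφ·φ̇ = r ω cosθ.
L cosφ = √(L² − r² sin²θ) = 0.28746 m.
|ω_rod| = r ω |cosθ| / √(L² − r² sin²θ) = 0.0653·16.15·0.85081/0.28746 = 3.1209 rad/s.

3.12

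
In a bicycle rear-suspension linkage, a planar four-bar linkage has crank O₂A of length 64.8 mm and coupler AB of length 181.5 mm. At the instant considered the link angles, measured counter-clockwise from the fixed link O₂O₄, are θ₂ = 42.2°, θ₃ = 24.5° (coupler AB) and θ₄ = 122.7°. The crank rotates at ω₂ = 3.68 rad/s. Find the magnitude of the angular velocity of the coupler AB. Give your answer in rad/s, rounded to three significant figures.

1.31

ω₂ = 3.68 rad/s
Differentiating the loop-closure r₂e^{iθ₂}+r₃e^{iθ₃}=r₁+r₄e^{iθ₄} gives r₂ω₂e^{iθ₂}+r₃ω₃e^{iθ₃}=r₄ω₄e^{iθ₄}.
Eliminating the other unknown: ω₃ = r₂ω₂ sin(θ₄−θ₂) / [r₃ sin(θ₃−θ₄)].
Numerator sine = +0.98629; denominator sine = -0.98978.
Result = 0.0648·3.68·(+0.98629) / (0.1815·(-0.98978)) = -1.3092 rad/s; magnitude 1.3092 rad/s.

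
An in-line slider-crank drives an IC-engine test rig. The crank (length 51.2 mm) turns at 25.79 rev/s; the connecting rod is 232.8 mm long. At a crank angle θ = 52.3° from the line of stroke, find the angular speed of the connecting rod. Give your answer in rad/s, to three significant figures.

22.1

ω = 162 rad/s (converted from 25.79 rev/s).
The rod makes angle φ with the slider axis where L sinφ = r sinθ; differentiating, L cosφ·φ̇ = r ω cosθ.
L cosφ = √(L² − r² sin²θ) = 0.22925 m.
|ω_rod| = r ω |cosθ| / √(L² − r² sin²θ) = 0.0512·162·0.61153/0.22925 = 22.132 rad/s.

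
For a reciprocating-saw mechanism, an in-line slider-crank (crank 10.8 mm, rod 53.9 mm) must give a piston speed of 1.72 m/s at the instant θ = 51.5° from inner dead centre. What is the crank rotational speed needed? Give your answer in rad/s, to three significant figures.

181

For an in-line slider-crank, |v_piston| = rω|sinθ|·[1 + r cosθ/√(L² − r² sin²θ)].
With r = 0.0108 m, L = 0.0539 m, θ = 51.5°: the bracketed kinematic factor |dx/dθ| = 0.0095196 m.
ω = v/|dx/dθ| = 1.72/0.0095196 = 180.68 rad/s.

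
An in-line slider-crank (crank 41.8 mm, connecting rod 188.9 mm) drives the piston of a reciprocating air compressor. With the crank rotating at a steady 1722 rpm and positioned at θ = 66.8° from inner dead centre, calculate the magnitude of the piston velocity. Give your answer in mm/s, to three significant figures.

7540

ω = 2π·1722/60 = 180.3 rad/s
For an in-line slider-crank, x = r cosθ + √(L² − r² sin²θ), so v = −rω sinθ·[1 + r cosθ/√(L² − r² sin²θ)].
With r = 0.0418 m, L = 0.1889 m, θ = 66.8°: √(L² − r² sin²θ) = 0.18495 m.
v = −0.0418·180.3·0.91914·[1 + 0.0418·0.39394/0.18495] = -7.545 m/s.
|v| = 7.545 m/s = 7545 mm/s.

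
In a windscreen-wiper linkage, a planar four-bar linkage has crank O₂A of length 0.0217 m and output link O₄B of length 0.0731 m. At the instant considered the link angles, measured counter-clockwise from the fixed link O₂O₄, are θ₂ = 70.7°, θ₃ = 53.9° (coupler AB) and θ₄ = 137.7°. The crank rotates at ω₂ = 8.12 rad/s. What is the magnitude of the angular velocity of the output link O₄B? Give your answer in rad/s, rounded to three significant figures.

0.701

ω₂ = 8.12 rad/s
Differentiating the loop-closure r₂e^{iθ₂}+r₃e^{iθ₃}=r₁+r₄e^{iθ₄} gives r₂ω₂e^{iθ₂}+r₃ω₃e^{iθ₃}=r₄ω₄e^{iθ₄}.
Eliminating the other unknown: ω₄ = r₂ω₂ sin(θ₂−θ₃) / [r₄ sin(θ₄−θ₃)].
Numerator sine = +0.28903; denominator sine = +0.99415.
Result = 0.0217·8.12·(+0.28903) / (0.0731·(+0.99415)) = +0.7008 rad/s; magnitude 0.7008 rad/s.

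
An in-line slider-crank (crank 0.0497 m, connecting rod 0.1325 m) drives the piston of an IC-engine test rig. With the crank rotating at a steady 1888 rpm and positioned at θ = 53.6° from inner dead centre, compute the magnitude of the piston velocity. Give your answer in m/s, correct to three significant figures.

9.76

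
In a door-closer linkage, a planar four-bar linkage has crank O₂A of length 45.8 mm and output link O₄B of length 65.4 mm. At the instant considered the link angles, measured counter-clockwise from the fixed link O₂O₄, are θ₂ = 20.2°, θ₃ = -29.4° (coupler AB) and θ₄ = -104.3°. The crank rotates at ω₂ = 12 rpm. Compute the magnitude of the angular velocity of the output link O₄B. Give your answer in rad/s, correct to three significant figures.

0.694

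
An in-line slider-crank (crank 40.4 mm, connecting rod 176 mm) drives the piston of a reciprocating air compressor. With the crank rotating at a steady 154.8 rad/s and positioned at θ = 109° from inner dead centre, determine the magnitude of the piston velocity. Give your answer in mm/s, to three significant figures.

ω = 154.8 rad/s
For an in-line slider-crank, x = r cosθ + √(L² − r² sin²θ), so v = −rω sinθ·[1 + r cosθ/√(L² − r² sin²θ)].
With r = 0.0404 m, L = 0.176 m, θ = 109°: √(L² − r² sin²θ) = 0.1718 m.
v = −0.0404·154.8·0.94552·[1 + 0.0404·-0.32557/0.1718] = -5.4605 m/s.
|v| = 5.4605 m/s = 5460.5 mm/s.

5460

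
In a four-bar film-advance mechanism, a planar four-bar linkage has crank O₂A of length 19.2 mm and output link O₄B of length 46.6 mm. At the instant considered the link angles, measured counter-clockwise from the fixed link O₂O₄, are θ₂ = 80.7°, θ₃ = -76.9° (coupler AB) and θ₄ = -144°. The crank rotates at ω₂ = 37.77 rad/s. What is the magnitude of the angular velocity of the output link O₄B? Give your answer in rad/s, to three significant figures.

6.44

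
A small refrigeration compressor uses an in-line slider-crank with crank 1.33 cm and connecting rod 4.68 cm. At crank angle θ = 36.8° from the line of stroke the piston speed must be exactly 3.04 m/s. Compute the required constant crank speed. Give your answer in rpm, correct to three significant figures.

For an in-line slider-crank, |v_piston| = rω|sinθ|·[1 + r cosθ/√(L² − r² sin²θ)].
With r = 0.0133 m, L = 0.0468 m, θ = 36.8°: the bracketed kinematic factor |dx/dθ| = 0.0098068 m.
ω = v/|dx/dθ| = 3.04/0.0098068 = 309.99 rad/s.
N = 60ω/(2π) = 2960.2 rpm.

2960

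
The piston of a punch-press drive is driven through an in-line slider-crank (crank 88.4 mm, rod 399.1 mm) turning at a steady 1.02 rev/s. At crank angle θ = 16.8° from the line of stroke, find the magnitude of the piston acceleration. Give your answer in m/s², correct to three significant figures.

ω = 2π·1.02 = 6.409 rad/s
x(θ) = r cosθ + √(L² − r² sin²θ); with ω constant, a = ω²·d²x/dθ².
d²x/dθ² = −r cosθ − r²(cos2θ)/√u − r⁴ sin²2θ/(4u^{3/2}),  u = L² − r² sin²θ = 0.158628 m².
Substituting r = 0.0884 m, L = 0.3991 m, θ = 16.8°: d²x/dθ² = -0.10104 m.
a = ω²·d²x/dθ² = (6.409)²·(-0.10104) = -4.1502 m/s²;  |a| = 4.1502 m/s².

4.15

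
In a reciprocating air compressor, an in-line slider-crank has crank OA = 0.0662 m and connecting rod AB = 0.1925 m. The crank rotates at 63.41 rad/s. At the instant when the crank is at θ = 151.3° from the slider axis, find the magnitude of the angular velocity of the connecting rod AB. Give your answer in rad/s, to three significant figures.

ω = 63.41 rad/s
The rod makes angle φ with the slider axis where L sinφ = r sinθ; differentiating, L cosφ·φ̇ = r ω cosθ.
L cosφ = √(L² − r² sin²θ) = 0.18986 m.
|ω_rod| = r ω |cosθ| / √(L² − r² sin²θ) = 0.0662·63.41·0.87715/0.18986 = 19.394 rad/s.

19.4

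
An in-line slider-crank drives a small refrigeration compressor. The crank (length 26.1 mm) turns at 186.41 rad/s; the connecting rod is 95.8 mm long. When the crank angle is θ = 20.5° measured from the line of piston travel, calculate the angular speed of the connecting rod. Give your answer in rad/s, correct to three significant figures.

ω = 186.4 rad/s
The rod makes angle φ with the slider axis where L sinφ = r sinθ; differentiating, L cosφ·φ̇ = r ω cosθ.
L cosφ = √(L² − r² sin²θ) = 0.095363 m.
|ω_rod| = r ω |cosθ| / √(L² − r² sin²θ) = 0.0261·186.4·0.93667/0.095363 = 47.788 rad/s.

47.8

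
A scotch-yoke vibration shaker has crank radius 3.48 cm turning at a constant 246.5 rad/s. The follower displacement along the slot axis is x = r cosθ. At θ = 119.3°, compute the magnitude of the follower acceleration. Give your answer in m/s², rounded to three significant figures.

1030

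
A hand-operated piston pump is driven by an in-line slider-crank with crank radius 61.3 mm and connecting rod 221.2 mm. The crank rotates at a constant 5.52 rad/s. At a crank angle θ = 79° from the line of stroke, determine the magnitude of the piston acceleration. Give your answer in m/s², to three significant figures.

0.141

ω = 5.52 rad/s
x(θ) = r cosθ + √(L² − r² sin²θ); with ω constant, a = ω²·d²x/dθ².
d²x/dθ² = −r cosθ − r²(cos2θ)/√u − r⁴ sin²2θ/(4u^{3/2}),  u = L² − r² sin²θ = 0.0453086 m².
Substituting r = 0.0613 m, L = 0.2212 m, θ = 79°: d²x/dθ² = +0.0046201 m.
a = ω²·d²x/dθ² = (5.52)²·(+0.0046201) = +0.14078 m/s²;  |a| = 0.14078 m/s².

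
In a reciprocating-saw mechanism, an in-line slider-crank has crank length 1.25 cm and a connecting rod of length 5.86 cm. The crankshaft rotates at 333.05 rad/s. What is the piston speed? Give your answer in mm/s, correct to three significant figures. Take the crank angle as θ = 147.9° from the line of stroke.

ω = 333.1 rad/s
For an in-line slider-crank, x = r cosθ + √(L² − r² sin²θ), so v = −rω sinθ·[1 + r cosθ/√(L² − r² sin²θ)].
With r = 0.0125 m, L = 0.0586 m, θ = 147.9°: √(L² − r² sin²θ) = 0.058222 m.
v = −0.0125·333.1·0.53140·[1 + 0.0125·-0.84712/0.058222] = -1.8099 m/s.
|v| = 1.8099 m/s = 1809.9 mm/s.

1810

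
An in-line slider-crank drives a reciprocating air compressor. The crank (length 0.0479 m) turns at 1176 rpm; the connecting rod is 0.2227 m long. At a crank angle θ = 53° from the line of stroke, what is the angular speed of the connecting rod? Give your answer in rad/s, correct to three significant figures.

ω = 123.2 rad/s (converted from 1176 rpm).
The rod makes angle φ with the slider axis where L sinφ = r sinθ; differentiating, L cosφ·φ̇ = r ω cosθ.
L cosφ = √(L² − r² sin²θ) = 0.21939 m.
|ω_rod| = r ω |cosθ| / √(L² − r² sin²θ) = 0.0479·123.2·0.60182/0.21939 = 16.181 rad/s.

16.2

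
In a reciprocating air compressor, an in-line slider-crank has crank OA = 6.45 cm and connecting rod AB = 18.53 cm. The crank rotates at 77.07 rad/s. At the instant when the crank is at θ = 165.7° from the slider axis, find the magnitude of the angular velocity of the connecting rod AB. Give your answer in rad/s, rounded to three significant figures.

ω = 77.07 rad/s
The rod makes angle φ with the slider axis where L sinφ = r sinθ; differentiating, L cosφ·φ̇ = r ω cosθ.
L cosφ = √(L² − r² sin²θ) = 0.18461 m.
|ω_rod| = r ω |cosθ| / √(L² − r² sin²θ) = 0.0645·77.07·0.96902/0.18461 = 26.092 rad/s.

26.1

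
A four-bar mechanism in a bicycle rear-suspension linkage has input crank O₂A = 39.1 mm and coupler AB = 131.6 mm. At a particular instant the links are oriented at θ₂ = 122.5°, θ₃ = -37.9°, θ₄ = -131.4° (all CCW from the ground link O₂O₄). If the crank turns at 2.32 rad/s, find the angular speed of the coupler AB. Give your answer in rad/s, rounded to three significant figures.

0.664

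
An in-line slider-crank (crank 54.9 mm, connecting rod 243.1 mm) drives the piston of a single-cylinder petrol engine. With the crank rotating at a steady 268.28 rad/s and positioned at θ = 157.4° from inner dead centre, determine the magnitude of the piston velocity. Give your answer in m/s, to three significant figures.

4.48

ω = 268.3 rad/s
For an in-line slider-crank, x = r cosθ + √(L² − r² sin²θ), so v = −rω sinθ·[1 + r cosθ/√(L² − r² sin²θ)].
With r = 0.0549 m, L = 0.2431 m, θ = 157.4°: √(L² − r² sin²θ) = 0.24218 m.
v = −0.0549·268.3·0.38430·[1 + 0.0549·-0.92321/0.24218] = -4.4756 m/s.
|v| = 4.4756 m/s.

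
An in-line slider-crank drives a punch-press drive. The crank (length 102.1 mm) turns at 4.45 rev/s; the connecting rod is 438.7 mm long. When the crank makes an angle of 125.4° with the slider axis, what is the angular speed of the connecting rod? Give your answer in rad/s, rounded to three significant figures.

ω = 27.96 rad/s (converted from 4.45 rev/s).
The rod makes angle φ with the slider axis where L sinφ = r sinθ; differentiating, L cosφ·φ̇ = r ω cosθ.
L cosφ = √(L² − r² sin²θ) = 0.43073 m.
|ω_rod| = r ω |cosθ| / √(L² − r² sin²θ) = 0.1021·27.96·0.57928/0.43073 = 3.8392 rad/s.

3.84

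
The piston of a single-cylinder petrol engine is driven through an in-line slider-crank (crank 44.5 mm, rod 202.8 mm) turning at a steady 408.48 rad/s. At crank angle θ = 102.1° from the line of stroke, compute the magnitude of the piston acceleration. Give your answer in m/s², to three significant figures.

ω = 408.5 rad/s
x(θ) = r cosθ + √(L² − r² sin²θ); with ω constant, a = ω²·d²x/dθ².
d²x/dθ² = −r cosθ − r²(cos2θ)/√u − r⁴ sin²2θ/(4u^{3/2}),  u = L² − r² sin²θ = 0.0392346 m².
Substituting r = 0.0445 m, L = 0.2028 m, θ = 102.1°: d²x/dθ² = +0.018426 m.
a = ω²·d²x/dθ² = (408.5)²·(+0.018426) = +3074.4 m/s²;  |a| = 3074.4 m/s².

3070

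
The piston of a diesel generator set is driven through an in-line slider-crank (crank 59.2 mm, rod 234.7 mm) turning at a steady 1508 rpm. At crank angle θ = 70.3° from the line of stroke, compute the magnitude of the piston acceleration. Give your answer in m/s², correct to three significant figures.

204

ω = 2π·1508/60 = 157.9 rad/s
x(θ) = r cosθ + √(L² − r² sin²θ); with ω constant, a = ω²·d²x/dθ².
d²x/dθ² = −r cosθ − r²(cos2θ)/√u − r⁴ sin²2θ/(4u^{3/2}),  u = L² − r² sin²θ = 0.0519777 m².
Substituting r = 0.0592 m, L = 0.2347 m, θ = 70.3°: d²x/dθ² = -0.0081818 m.
a = ω²·d²x/dθ² = (157.9)²·(-0.0081818) = -204.04 m/s²;  |a| = 204.04 m/s².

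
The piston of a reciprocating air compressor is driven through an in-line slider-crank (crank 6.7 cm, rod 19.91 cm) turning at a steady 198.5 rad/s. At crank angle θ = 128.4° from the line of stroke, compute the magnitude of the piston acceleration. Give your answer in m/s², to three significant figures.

1820

ω = 198.5 rad/s
x(θ) = r cosθ + √(L² − r² sin²θ); with ω constant, a = ω²·d²x/dθ².
d²x/dθ² = −r cosθ − r²(cos2θ)/√u − r⁴ sin²2θ/(4u^{3/2}),  u = L² − r² sin²θ = 0.0368838 m².
Substituting r = 0.067 m, L = 0.1991 m, θ = 128.4°: d²x/dθ² = +0.04628 m.
a = ω²·d²x/dθ² = (198.5)²·(+0.04628) = +1823.5 m/s²;  |a| = 1823.5 m/s².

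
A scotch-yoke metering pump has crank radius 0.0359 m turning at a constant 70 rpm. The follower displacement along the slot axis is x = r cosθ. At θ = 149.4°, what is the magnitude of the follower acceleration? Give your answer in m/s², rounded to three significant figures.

ω = 7.33 rad/s (from 70 rpm).
x = r cosθ ⇒ ẍ = −rω² cosθ (ω constant).
|a| = rω²|cosθ| = 0.0359·(7.33)²·|cos 149.4°| = 1.6604 m/s².

1.66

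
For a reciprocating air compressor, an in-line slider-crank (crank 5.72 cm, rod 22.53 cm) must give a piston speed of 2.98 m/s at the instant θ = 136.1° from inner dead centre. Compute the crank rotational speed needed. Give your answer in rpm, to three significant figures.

881

For an in-line slider-crank, |v_piston| = rω|sinθ|·[1 + r cosθ/√(L² − r² sin²θ)].
With r = 0.0572 m, L = 0.2253 m, θ = 136.1°: the bracketed kinematic factor |dx/dθ| = 0.032292 m.
ω = v/|dx/dθ| = 2.98/0.032292 = 92.284 rad/s.
N = 60ω/(2π) = 881.24 rpm.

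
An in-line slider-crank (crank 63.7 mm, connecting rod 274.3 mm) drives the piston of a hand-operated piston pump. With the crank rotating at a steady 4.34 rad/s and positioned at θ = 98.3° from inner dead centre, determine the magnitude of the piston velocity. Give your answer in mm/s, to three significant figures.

ω = 4.34 rad/s
For an in-line slider-crank, x = r cosθ + √(L² − r² sin²θ), so v = −rω sinθ·[1 + r cosθ/√(L² − r² sin²θ)].
With r = 0.0637 m, L = 0.2743 m, θ = 98.3°: √(L² − r² sin²θ) = 0.26696 m.
v = −0.0637·4.34·0.98953·[1 + 0.0637·-0.14436/0.26696] = -0.26414 m/s.
|v| = 0.26414 m/s = 264.14 mm/s.

264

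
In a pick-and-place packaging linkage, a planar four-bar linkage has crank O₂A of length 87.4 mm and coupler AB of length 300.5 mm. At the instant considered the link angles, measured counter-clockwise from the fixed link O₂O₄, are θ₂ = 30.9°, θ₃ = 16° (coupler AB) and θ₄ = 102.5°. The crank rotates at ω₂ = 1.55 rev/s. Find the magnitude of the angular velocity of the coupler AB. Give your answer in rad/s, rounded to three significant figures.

ω₂ = 9.739 rad/s (from 1.55 rev/s).
Differentiating the loop-closure r₂e^{iθ₂}+r₃e^{iθ₃}=r₁+r₄e^{iθ₄} gives r₂ω₂e^{iθ₂}+r₃ω₃e^{iθ₃}=r₄ω₄e^{iθ₄}.
Eliminating the other unknown: ω₃ = r₂ω₂ sin(θ₄−θ₂) / [r₃ sin(θ₃−θ₄)].
Numerator sine = +0.94888; denominator sine = -0.99813.
Result = 0.0874·9.739·(+0.94888) / (0.3005·(-0.99813)) = -2.6928 rad/s; magnitude 2.6928 rad/s.

2.69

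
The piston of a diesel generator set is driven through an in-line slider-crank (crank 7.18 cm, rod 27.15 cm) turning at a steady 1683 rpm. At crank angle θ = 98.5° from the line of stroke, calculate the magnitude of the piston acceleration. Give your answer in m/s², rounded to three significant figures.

913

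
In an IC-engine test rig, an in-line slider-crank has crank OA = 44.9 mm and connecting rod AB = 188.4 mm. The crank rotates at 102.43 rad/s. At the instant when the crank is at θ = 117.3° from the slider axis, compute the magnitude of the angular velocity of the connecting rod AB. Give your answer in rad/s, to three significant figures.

11.5

ω = 102.4 rad/s
The rod makes angle φ with the slider axis where L sinφ = r sinθ; differentiating, L cosφ·φ̇ = r ω cosθ.
L cosφ = √(L² − r² sin²θ) = 0.18413 m.
|ω_rod| = r ω |cosθ| / √(L² − r² sin²θ) = 0.0449·102.4·0.45865/0.18413 = 11.456 rad/s.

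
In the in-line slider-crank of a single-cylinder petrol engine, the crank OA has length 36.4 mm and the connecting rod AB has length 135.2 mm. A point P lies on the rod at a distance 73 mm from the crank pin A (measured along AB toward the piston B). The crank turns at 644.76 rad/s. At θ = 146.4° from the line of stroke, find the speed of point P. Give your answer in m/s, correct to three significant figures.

14.5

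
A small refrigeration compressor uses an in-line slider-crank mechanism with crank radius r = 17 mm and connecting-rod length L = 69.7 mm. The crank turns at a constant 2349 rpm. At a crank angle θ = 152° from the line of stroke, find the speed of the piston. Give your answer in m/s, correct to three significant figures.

1.54

ω = 2π·2349/60 = 246 rad/s
For an in-line slider-crank, x = r cosθ + √(L² − r² sin²θ), so v = −rω sinθ·[1 + r cosθ/√(L² − r² sin²θ)].
With r = 0.017 m, L = 0.0697 m, θ = 152°: √(L² − r² sin²θ) = 0.069242 m.
v = −0.017·246·0.46947·[1 + 0.017·-0.88295/0.069242] = -1.5376 m/s.
|v| = 1.5376 m/s.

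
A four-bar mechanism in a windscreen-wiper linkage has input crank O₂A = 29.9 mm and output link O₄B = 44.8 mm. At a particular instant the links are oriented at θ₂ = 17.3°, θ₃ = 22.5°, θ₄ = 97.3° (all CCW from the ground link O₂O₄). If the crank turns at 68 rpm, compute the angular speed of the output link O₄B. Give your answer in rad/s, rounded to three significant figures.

ω₂ = 7.121 rad/s (from 68 rpm).
Differentiating the loop-closure r₂e^{iθ₂}+r₃e^{iθ₃}=r₁+r₄e^{iθ₄} gives r₂ω₂e^{iθ₂}+r₃ω₃e^{iθ₃}=r₄ω₄e^{iθ₄}.
Eliminating the other unknown: ω₄ = r₂ω₂ sin(θ₂−θ₃) / [r₄ sin(θ₄−θ₃)].
Numerator sine = -0.09063; denominator sine = +0.96502.
Result = 0.0299·7.121·(-0.09063) / (0.0448·(+0.96502)) = -0.44635 rad/s; magnitude 0.44635 rad/s.

0.446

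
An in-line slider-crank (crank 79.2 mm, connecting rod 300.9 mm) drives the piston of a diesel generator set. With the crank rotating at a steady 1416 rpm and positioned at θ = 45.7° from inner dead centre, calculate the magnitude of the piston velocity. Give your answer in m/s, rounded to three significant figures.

ω = 2π·1416/60 = 148.3 rad/s
For an in-line slider-crank, x = r cosθ + √(L² − r² sin²θ), so v = −rω sinθ·[1 + r cosθ/√(L² − r² sin²θ)].
With r = 0.0792 m, L = 0.3009 m, θ = 45.7°: √(L² − r² sin²θ) = 0.29551 m.
v = −0.0792·148.3·0.71569·[1 + 0.0792·0.69842/0.29551] = -9.9784 m/s.
|v| = 9.9784 m/s.

9.98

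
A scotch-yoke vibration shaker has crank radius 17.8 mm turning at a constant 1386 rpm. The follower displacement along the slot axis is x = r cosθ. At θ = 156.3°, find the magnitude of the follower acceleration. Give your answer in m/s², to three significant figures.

ω = 145.1 rad/s (from 1386 rpm).
x = r cosθ ⇒ ẍ = −rω² cosθ (ω constant).
|a| = rω²|cosθ| = 0.0178·(145.1)²·|cos 156.3°| = 343.35 m/s².

343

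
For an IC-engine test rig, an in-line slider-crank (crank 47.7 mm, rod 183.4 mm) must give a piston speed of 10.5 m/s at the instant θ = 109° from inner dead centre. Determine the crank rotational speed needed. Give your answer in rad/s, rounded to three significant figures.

255

For an in-line slider-crank, |v_piston| = rω|sinθ|·[1 + r cosθ/√(L² − r² sin²θ)].
With r = 0.0477 m, L = 0.1834 m, θ = 109°: the bracketed kinematic factor |dx/dθ| = 0.041161 m.
ω = v/|dx/dθ| = 10.5/0.041161 = 255.09 rad/s.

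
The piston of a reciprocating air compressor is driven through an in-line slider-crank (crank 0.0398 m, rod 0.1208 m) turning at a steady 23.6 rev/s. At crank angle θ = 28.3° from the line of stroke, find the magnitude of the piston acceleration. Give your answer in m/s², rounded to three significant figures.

937

ω = 2π·23.6 = 148.3 rad/s
x(θ) = r cosθ + √(L² − r² sin²θ); with ω constant, a = ω²·d²x/dθ².
d²x/dθ² = −r cosθ − r²(cos2θ)/√u − r⁴ sin²2θ/(4u^{3/2}),  u = L² − r² sin²θ = 0.0142366 m².
Substituting r = 0.0398 m, L = 0.1208 m, θ = 28.3°: d²x/dθ² = -0.042608 m.
a = ω²·d²x/dθ² = (148.3)²·(-0.042608) = -936.87 m/s²;  |a| = 936.87 m/s².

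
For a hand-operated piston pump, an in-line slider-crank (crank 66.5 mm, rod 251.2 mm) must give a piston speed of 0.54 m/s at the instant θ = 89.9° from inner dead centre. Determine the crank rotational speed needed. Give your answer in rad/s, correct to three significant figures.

8.12

For an in-line slider-crank, |v_piston| = rω|sinθ|·[1 + r cosθ/√(L² − r² sin²θ)].
With r = 0.0665 m, L = 0.2512 m, θ = 89.9°: the bracketed kinematic factor |dx/dθ| = 0.066532 m.
ω = v/|dx/dθ| = 0.54/0.066532 = 8.1164 rad/s.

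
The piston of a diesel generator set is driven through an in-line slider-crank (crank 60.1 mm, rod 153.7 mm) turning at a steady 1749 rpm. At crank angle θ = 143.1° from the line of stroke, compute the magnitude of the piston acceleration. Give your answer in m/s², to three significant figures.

1360

ω = 2π·1749/60 = 183.2 rad/s
x(θ) = r cosθ + √(L² − r² sin²θ); with ω constant, a = ω²·d²x/dθ².
d²x/dθ² = −r cosθ − r²(cos2θ)/√u − r⁴ sin²2θ/(4u^{3/2}),  u = L² − r² sin²θ = 0.0223215 m².
Substituting r = 0.0601 m, L = 0.1537 m, θ = 143.1°: d²x/dθ² = +0.040414 m.
a = ω²·d²x/dθ² = (183.2)²·(+0.040414) = +1355.7 m/s²;  |a| = 1355.7 m/s².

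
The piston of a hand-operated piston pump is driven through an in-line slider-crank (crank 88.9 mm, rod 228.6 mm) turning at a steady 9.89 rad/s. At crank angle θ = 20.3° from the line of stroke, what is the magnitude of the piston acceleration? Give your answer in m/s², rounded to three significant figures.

10.8

ω = 9.89 rad/s
x(θ) = r cosθ + √(L² − r² sin²θ); with ω constant, a = ω²·d²x/dθ².
d²x/dθ² = −r cosθ − r²(cos2θ)/√u − r⁴ sin²2θ/(4u^{3/2}),  u = L² − r² sin²θ = 0.0513067 m².
Substituting r = 0.0889 m, L = 0.2286 m, θ = 20.3°: d²x/dθ² = -0.11044 m.
a = ω²·d²x/dθ² = (9.89)²·(-0.11044) = -10.802 m/s²;  |a| = 10.802 m/s².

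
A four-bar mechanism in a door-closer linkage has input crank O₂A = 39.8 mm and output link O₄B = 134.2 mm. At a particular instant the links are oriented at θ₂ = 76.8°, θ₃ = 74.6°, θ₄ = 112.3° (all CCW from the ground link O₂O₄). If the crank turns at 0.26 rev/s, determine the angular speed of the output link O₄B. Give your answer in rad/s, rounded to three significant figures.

ω₂ = 1.634 rad/s (from 0.26 rev/s).
Differentiating the loop-closure r₂e^{iθ₂}+r₃e^{iθ₃}=r₁+r₄e^{iθ₄} gives r₂ω₂e^{iθ₂}+r₃ω₃e^{iθ₃}=r₄ω₄e^{iθ₄}.
Eliminating the other unknown: ω₄ = r₂ω₂ sin(θ₂−θ₃) / [r₄ sin(θ₄−θ₃)].
Numerator sine = +0.03839; denominator sine = +0.61153.
Result = 0.0398·1.634·(+0.03839) / (0.1342·(+0.61153)) = +0.030413 rad/s; magnitude 0.030413 rad/s.

0.0304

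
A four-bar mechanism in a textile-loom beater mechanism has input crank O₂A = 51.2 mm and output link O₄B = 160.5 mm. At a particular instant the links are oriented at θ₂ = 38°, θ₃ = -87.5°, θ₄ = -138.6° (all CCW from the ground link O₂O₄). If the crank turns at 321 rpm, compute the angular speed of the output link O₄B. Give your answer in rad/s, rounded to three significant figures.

11.2

ω₂ = 33.62 rad/s (from 321 rpm).
Differentiating the loop-closure r₂e^{iθ₂}+r₃e^{iθ₃}=r₁+r₄e^{iθ₄} gives r₂ω₂e^{iθ₂}+r₃ω₃e^{iθ₃}=r₄ω₄e^{iθ₄}.
Eliminating the other unknown: ω₄ = r₂ω₂ sin(θ₂−θ₃) / [r₄ sin(θ₄−θ₃)].
Numerator sine = +0.81412; denominator sine = -0.77824.
Result = 0.0512·33.62·(+0.81412) / (0.1605·(-0.77824)) = -11.218 rad/s; magnitude 11.218 rad/s.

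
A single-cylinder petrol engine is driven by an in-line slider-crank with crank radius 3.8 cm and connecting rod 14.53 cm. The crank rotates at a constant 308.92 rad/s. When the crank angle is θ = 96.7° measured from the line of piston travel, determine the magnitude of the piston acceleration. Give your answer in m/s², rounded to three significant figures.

1380

ω = 308.9 rad/s
x(θ) = r cosθ + √(L² − r² sin²θ); with ω constant, a = ω²·d²x/dθ².
d²x/dθ² = −r cosθ − r²(cos2θ)/√u − r⁴ sin²2θ/(4u^{3/2}),  u = L² − r² sin²θ = 0.0196877 m².
Substituting r = 0.038 m, L = 0.1453 m, θ = 96.7°: d²x/dθ² = +0.014434 m.
a = ω²·d²x/dθ² = (308.9)²·(+0.014434) = +1377.5 m/s²;  |a| = 1377.5 m/s².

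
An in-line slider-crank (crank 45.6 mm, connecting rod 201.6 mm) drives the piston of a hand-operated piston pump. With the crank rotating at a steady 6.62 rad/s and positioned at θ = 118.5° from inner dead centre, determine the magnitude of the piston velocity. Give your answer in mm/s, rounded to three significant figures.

236

ω = 6.62 rad/s
For an in-line slider-crank, x = r cosθ + √(L² − r² sin²θ), so v = −rω sinθ·[1 + r cosθ/√(L² − r² sin²θ)].
With r = 0.0456 m, L = 0.2016 m, θ = 118.5°: √(L² − r² sin²θ) = 0.19758 m.
v = −0.0456·6.62·0.87882·[1 + 0.0456·-0.47716/0.19758] = -0.23607 m/s.
|v| = 0.23607 m/s = 236.07 mm/s.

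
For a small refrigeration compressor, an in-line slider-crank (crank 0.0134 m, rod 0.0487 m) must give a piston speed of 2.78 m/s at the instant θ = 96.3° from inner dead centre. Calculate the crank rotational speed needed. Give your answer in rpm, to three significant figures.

For an in-line slider-crank, |v_piston| = rω|sinθ|·[1 + r cosθ/√(L² − r² sin²θ)].
With r = 0.0134 m, L = 0.0487 m, θ = 96.3°: the bracketed kinematic factor |dx/dθ| = 0.012901 m.
ω = v/|dx/dθ| = 2.78/0.012901 = 215.49 rad/s.
N = 60ω/(2π) = 2057.8 rpm.

2060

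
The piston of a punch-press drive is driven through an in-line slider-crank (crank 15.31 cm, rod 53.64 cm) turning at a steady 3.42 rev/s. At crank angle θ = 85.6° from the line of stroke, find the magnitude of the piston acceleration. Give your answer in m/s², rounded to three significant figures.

ω = 2π·3.42 = 21.49 rad/s
x(θ) = r cosθ + √(L² − r² sin²θ); with ω constant, a = ω²·d²x/dθ².
d²x/dθ² = −r cosθ − r²(cos2θ)/√u − r⁴ sin²2θ/(4u^{3/2}),  u = L² − r² sin²θ = 0.264423 m².
Substituting r = 0.1531 m, L = 0.5364 m, θ = 85.6°: d²x/dθ² = +0.033277 m.
a = ω²·d²x/dθ² = (21.49)²·(+0.033277) = +15.366 m/s²;  |a| = 15.366 m/s².

15.4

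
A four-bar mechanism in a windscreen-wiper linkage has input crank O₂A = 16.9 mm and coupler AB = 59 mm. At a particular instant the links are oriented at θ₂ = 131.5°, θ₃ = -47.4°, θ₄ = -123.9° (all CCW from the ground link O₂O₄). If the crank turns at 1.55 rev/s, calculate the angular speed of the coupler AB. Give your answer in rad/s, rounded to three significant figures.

2.78

ω₂ = 9.739 rad/s (from 1.55 rev/s).
Differentiating the loop-closure r₂e^{iθ₂}+r₃e^{iθ₃}=r₁+r₄e^{iθ₄} gives r₂ω₂e^{iθ₂}+r₃ω₃e^{iθ₃}=r₄ω₄e^{iθ₄}.
Eliminating the other unknown: ω₃ = r₂ω₂ sin(θ₄−θ₂) / [r₃ sin(θ₃−θ₄)].
Numerator sine = +0.96771; denominator sine = +0.97237.
Result = 0.0169·9.739·(+0.96771) / (0.059·(+0.97237)) = +2.7763 rad/s; magnitude 2.7763 rad/s.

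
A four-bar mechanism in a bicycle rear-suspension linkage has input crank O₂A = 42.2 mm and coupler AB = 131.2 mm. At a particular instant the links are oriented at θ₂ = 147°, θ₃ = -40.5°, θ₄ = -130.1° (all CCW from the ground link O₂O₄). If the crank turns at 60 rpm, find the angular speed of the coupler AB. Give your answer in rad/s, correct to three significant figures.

ω₂ = 6.283 rad/s (from 60 rpm).
Differentiating the loop-closure r₂e^{iθ₂}+r₃e^{iθ₃}=r₁+r₄e^{iθ₄} gives r₂ω₂e^{iθ₂}+r₃ω₃e^{iθ₃}=r₄ω₄e^{iθ₄}.
Eliminating the other unknown: ω₃ = r₂ω₂ sin(θ₄−θ₂) / [r₃ sin(θ₃−θ₄)].
Numerator sine = +0.99233; denominator sine = +0.99998.
Result = 0.0422·6.283·(+0.99233) / (0.1312·(+0.99998)) = +2.0055 rad/s; magnitude 2.0055 rad/s.

2.01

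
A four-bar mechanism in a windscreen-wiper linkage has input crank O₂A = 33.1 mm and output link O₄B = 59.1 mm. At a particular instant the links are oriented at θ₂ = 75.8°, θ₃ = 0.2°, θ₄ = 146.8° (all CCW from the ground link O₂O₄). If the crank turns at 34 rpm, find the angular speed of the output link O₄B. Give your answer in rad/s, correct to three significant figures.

ω₂ = 3.56 rad/s (from 34 rpm).
Differentiating the loop-closure r₂e^{iθ₂}+r₃e^{iθ₃}=r₁+r₄e^{iθ₄} gives r₂ω₂e^{iθ₂}+r₃ω₃e^{iθ₃}=r₄ω₄e^{iθ₄}.
Eliminating the other unknown: ω₄ = r₂ω₂ sin(θ₂−θ₃) / [r₄ sin(θ₄−θ₃)].
Numerator sine = +0.96858; denominator sine = +0.55048.
Result = 0.0331·3.56·(+0.96858) / (0.0591·(+0.55048)) = +3.5087 rad/s; magnitude 3.5087 rad/s.

3.51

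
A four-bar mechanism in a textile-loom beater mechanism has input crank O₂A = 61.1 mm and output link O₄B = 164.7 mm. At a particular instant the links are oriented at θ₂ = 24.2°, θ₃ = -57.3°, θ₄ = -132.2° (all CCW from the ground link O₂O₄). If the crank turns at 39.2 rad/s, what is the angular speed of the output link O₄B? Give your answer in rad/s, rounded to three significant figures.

14.9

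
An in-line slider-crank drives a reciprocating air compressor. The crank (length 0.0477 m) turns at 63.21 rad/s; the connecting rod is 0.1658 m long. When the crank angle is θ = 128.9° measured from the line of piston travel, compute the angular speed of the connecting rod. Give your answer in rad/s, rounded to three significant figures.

11.7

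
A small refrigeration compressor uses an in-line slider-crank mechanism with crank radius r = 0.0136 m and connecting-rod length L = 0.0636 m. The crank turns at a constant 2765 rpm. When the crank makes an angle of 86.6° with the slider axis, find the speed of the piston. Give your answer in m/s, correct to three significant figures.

3.98

ω = 2π·2765/60 = 289.6 rad/s
For an in-line slider-crank, x = r cosθ + √(L² − r² sin²θ), so v = −rω sinθ·[1 + r cosθ/√(L² − r² sin²θ)].
With r = 0.0136 m, L = 0.0636 m, θ = 86.6°: √(L² − r² sin²θ) = 0.062134 m.
v = −0.0136·289.6·0.99824·[1 + 0.0136·0.05931/0.062134] = -3.982 m/s.
|v| = 3.982 m/s.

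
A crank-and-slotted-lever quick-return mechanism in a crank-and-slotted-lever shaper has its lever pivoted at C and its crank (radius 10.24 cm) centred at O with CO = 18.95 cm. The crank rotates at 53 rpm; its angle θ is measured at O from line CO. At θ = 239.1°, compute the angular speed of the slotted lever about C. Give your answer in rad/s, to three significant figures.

0.109

ω = 5.55 rad/s (from 53 rpm).
Crank pin A relative to C: A = (d + r cosθ, r sinθ); lever angle φ = atan2(r sinθ, d + r cosθ).
Differentiating tanφ: φ̇ = rω(d cosθ + r)/(d² + r² + 2dr cosθ).
d² + r² + 2dr cosθ = |CA|² = 0.0264657 m²;  d cosθ + r = +0.0050839 m.
|ω_lever| = |0.1024·5.55·+0.0050839| / 0.0264657 = 0.10917 rad/s.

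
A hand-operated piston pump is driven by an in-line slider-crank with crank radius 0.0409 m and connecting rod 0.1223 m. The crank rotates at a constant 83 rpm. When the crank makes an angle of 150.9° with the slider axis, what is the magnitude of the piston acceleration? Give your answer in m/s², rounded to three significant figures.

ω = 2π·83/60 = 8.692 rad/s
x(θ) = r cosθ + √(L² − r² sin²θ); with ω constant, a = ω²·d²x/dθ².
d²x/dθ² = −r cosθ − r²(cos2θ)/√u − r⁴ sin²2θ/(4u^{3/2}),  u = L² − r² sin²θ = 0.0145616 m².
Substituting r = 0.0409 m, L = 0.1223 m, θ = 150.9°: d²x/dθ² = +0.028145 m.
a = ω²·d²x/dθ² = (8.692)²·(+0.028145) = +2.1262 m/s²;  |a| = 2.1262 m/s².

2.13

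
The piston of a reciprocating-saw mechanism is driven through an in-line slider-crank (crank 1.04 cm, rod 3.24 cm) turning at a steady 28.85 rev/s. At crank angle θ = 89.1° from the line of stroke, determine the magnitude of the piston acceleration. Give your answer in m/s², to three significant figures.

110

ω = 2π·28.9 = 181.3 rad/s
x(θ) = r cosθ + √(L² − r² sin²θ); with ω constant, a = ω²·d²x/dθ².
d²x/dθ² = −r cosθ − r²(cos2θ)/√u − r⁴ sin²2θ/(4u^{3/2}),  u = L² − r² sin²θ = 0.000941627 m².
Substituting r = 0.0104 m, L = 0.0324 m, θ = 89.1°: d²x/dθ² = +0.0033595 m.
a = ω²·d²x/dθ² = (181.3)²·(+0.0033595) = +110.39 m/s²;  |a| = 110.39 m/s².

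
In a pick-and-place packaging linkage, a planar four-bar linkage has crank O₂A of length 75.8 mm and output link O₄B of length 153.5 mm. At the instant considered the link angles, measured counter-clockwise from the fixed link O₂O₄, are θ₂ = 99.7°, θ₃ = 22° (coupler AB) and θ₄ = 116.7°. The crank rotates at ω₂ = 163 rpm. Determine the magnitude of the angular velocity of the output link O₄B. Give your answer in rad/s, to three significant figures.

8.26

ω₂ = 17.07 rad/s (from 163 rpm).
Differentiating the loop-closure r₂e^{iθ₂}+r₃e^{iθ₃}=r₁+r₄e^{iθ₄} gives r₂ω₂e^{iθ₂}+r₃ω₃e^{iθ₃}=r₄ω₄e^{iθ₄}.
Eliminating the other unknown: ω₄ = r₂ω₂ sin(θ₂−θ₃) / [r₄ sin(θ₄−θ₃)].
Numerator sine = +0.97705; denominator sine = +0.99664.
Result = 0.0758·17.07·(+0.97705) / (0.1535·(+0.99664)) = +8.2633 rad/s; magnitude 8.2633 rad/s.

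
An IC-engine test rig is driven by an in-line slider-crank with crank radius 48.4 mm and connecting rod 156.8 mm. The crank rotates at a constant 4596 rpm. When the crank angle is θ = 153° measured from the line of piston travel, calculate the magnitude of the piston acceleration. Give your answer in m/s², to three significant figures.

7880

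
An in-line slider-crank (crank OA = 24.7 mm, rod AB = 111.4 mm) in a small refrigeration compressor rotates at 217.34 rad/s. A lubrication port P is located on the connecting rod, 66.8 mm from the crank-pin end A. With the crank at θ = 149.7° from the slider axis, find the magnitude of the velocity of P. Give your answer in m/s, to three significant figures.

ω = 217.3 rad/s.  Crank-pin speed |V_A| = rω = 5.3683 m/s, perpendicular to OA.
Rod angle: sinφ = −(r/L) sinθ ⇒ φ = -6.423°; ω_rod = −rω cosθ/√(L²−r²sin²θ) = +41.869 rad/s.
V_P = V_A + ω_rod × AP, with AP = 0.0668 m along the rod.
Components: V_Px = −rω sinθ − a·ω_rod·sinφ = -2.3956 m/s;  V_Py = rω cosθ + a·ω_rod·cosφ = -1.8557 m/s.
|V_P| = √(V_Px² + V_Py²) = 3.0302 m/s.

3.03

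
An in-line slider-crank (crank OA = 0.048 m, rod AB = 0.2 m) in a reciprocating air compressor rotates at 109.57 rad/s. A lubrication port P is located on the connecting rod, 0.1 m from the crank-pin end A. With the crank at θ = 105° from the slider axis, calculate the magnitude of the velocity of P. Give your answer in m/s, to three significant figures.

4.96

ω = 109.6 rad/s.  Crank-pin speed |V_A| = rω = 5.2594 m/s, perpendicular to OA.
Rod angle: sinφ = −(r/L) sinθ ⇒ φ = -13.404°; ω_rod = −rω cosθ/√(L²−r²sin²θ) = +6.9967 rad/s.
V_P = V_A + ω_rod × AP, with AP = 0.1 m along the rod.
Components: V_Px = −rω sinθ − a·ω_rod·sinφ = -4.918 m/s;  V_Py = rω cosθ + a·ω_rod·cosφ = -0.68061 m/s.
|V_P| = √(V_Px² + V_Py²) = 4.9648 m/s.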